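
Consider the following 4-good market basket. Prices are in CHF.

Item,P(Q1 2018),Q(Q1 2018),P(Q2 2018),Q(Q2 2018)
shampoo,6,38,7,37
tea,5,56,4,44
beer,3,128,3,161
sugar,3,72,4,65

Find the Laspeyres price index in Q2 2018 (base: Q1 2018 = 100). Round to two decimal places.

Laspeyres price index uses base-period quantities as weights.
ΣP(Q2 2018)·Q(Q1 2018) = 7×38 + 4×56 + 3×128 + 4×72 = 266 + 224 + 384 + 288 = 1162
ΣP(Q1 2018)·Q(Q1 2018) = 6×38 + 5×56 + 3×128 + 3×72 = 228 + 280 + 384 + 216 = 1108
Index = 1162 / 1108 × 100 = 104.8736

104.87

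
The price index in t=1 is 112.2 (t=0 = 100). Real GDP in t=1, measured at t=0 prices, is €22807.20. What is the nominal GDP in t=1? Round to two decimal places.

Nominal = Real × (Index/100) = 22807.20 × (112.2/100)
        = 22807.20 × 1.122 = 25589.6784

25589.68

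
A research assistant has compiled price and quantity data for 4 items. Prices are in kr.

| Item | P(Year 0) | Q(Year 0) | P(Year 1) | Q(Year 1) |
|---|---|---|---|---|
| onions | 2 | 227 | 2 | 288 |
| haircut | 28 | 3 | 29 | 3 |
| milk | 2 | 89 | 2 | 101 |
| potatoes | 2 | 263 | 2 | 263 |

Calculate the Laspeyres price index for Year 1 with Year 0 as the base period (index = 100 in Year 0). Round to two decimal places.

Laspeyres price index uses base-period quantities as weights.
ΣP(Year 1)·Q(Year 0) = 2×227 + 29×3 + 2×89 + 2×263 = 454 + 87 + 178 + 526 = 1245
ΣP(Year 0)·Q(Year 0) = 2×227 + 28×3 + 2×89 + 2×263 = 454 + 84 + 178 + 526 = 1242
Index = 1245 / 1242 × 100 = 100.2415

100.24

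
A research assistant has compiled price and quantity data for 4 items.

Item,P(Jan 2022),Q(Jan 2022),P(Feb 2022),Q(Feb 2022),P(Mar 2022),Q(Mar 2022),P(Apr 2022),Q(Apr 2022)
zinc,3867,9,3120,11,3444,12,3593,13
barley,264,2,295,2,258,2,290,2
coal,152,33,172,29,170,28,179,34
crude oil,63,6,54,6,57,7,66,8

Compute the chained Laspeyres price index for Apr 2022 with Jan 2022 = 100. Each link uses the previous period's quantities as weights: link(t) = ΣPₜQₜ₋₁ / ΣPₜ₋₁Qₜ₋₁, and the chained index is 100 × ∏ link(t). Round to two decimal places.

Link Jan 2022→Feb 2022:
ΣP(Feb 2022)Q(Jan 2022) = 3120×9 + 295×2 + 172×33 + 54×6 = 28080 + 590 + 5676 + 324 = 34670
ΣP(Jan 2022)Q(Jan 2022) = 3867×9 + 264×2 + 152×33 + 63×6 = 34803 + 528 + 5016 + 378 = 40725
link = 34670/40725 = 0.851320
Link Feb 2022→Mar 2022:
ΣP(Mar 2022)Q(Feb 2022) = 3444×11 + 258×2 + 170×29 + 57×6 = 37884 + 516 + 4930 + 342 = 43672
ΣP(Feb 2022)Q(Feb 2022) = 3120×11 + 295×2 + 172×29 + 54×6 = 34320 + 590 + 4988 + 324 = 40222
link = 43672/40222 = 1.085774
Link Mar 2022→Apr 2022:
ΣP(Apr 2022)Q(Mar 2022) = 3593×12 + 290×2 + 179×28 + 66×7 = 43116 + 580 + 5012 + 462 = 49170
ΣP(Mar 2022)Q(Mar 2022) = 3444×12 + 258×2 + 170×28 + 57×7 = 41328 + 516 + 4760 + 399 = 47003
link = 49170/47003 = 1.046103
Chained index = 100 × 0.851320 × 1.085774 × 1.046103 = 96.6956

96.70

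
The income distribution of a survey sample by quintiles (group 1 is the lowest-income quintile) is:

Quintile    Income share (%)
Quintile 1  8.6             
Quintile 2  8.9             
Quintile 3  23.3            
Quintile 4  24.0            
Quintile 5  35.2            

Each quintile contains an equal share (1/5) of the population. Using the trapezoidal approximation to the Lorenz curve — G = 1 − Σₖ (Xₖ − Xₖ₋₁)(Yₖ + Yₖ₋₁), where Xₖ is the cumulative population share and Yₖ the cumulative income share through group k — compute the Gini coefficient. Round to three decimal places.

0.273

Cumulative income shares Yₖ: 0.0860, 0.1750, 0.4080, 0.6480, 1.0000
Σ (Xₖ−Xₖ₋₁)(Yₖ+Yₖ₋₁) = (1/5)(0.0860+0.0000) + (1/5)(0.1750+0.0860) + (1/5)(0.4080+0.1750) + (1/5)(0.6480+0.4080) + (1/5)(1.0000+0.6480)
  = 0.0172 + 0.0522 + 0.1166 + 0.2112 + 0.3296 = 0.7268
G = 1 − 0.7268 = 0.2732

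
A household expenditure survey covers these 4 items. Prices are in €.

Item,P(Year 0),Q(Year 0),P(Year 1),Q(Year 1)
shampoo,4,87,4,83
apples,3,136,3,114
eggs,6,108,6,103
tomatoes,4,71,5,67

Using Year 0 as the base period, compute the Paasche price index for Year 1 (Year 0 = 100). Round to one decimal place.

104.3

Paasche price index uses current-period quantities as weights.
ΣP(Year 1)·Q(Year 1) = 4×83 + 3×114 + 6×103 + 5×67 = 332 + 342 + 618 + 335 = 1627
ΣP(Year 0)·Q(Year 1) = 4×83 + 3×114 + 6×103 + 4×67 = 332 + 342 + 618 + 268 = 1560
Index = 1627 / 1560 × 100 = 104.2949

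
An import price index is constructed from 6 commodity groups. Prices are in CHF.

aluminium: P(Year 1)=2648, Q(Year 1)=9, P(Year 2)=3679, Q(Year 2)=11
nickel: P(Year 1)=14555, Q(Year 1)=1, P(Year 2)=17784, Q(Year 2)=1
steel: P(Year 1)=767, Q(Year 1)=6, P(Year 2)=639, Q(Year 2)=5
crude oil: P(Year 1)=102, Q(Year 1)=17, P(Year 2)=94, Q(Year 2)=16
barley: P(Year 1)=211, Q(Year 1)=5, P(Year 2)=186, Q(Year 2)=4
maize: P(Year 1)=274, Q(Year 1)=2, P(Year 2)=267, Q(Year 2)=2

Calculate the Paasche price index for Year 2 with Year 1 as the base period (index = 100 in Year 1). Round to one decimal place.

127.1

Paasche price index uses current-period quantities as weights.
ΣP(Year 2)·Q(Year 2) = 3679×11 + 17784×1 + 639×5 + 94×16 + 186×4 + 267×2 = 40469 + 17784 + 3195 + 1504 + 744 + 534 = 64230
ΣP(Year 1)·Q(Year 2) = 2648×11 + 14555×1 + 767×5 + 102×16 + 211×4 + 274×2 = 29128 + 14555 + 3835 + 1632 + 844 + 548 = 50542
Index = 64230 / 50542 × 100 = 127.0824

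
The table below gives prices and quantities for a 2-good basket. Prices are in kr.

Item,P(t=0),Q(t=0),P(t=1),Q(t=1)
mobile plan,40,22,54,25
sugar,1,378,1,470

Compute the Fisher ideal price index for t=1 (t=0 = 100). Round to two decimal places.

Laspeyres component (base-period weights):
ΣP(t=1)Q(t=0) = 54×22 + 1×378 = 1188 + 378 = 1566
ΣP(t=0)Q(t=0) = 40×22 + 1×378 = 880 + 378 = 1258
L = 1566 / 1258 × 100 = 124.4833
Paasche component (current-period weights):
ΣP(t=1)Q(t=1) = 54×25 + 1×470 = 1350 + 470 = 1820
ΣP(t=0)Q(t=1) = 40×25 + 1×470 = 1000 + 470 = 1470
P = 1820 / 1470 × 100 = 123.8095
Fisher = √(L × P) = √(124.4833 × 123.8095) = 124.1460

124.15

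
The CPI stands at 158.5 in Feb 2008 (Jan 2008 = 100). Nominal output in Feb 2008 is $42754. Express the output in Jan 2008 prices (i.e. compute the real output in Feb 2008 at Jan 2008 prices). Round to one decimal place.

26974.1

Real = Nominal ÷ (Index/100) = 42754 ÷ (158.5/100)
     = 42754 ÷ 1.585 = 26974.1325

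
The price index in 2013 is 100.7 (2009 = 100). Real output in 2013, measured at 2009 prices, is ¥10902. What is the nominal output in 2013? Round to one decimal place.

Nominal = Real × (Index/100) = 10902 × (100.7/100)
        = 10902 × 1.007 = 10978.3140

10978.3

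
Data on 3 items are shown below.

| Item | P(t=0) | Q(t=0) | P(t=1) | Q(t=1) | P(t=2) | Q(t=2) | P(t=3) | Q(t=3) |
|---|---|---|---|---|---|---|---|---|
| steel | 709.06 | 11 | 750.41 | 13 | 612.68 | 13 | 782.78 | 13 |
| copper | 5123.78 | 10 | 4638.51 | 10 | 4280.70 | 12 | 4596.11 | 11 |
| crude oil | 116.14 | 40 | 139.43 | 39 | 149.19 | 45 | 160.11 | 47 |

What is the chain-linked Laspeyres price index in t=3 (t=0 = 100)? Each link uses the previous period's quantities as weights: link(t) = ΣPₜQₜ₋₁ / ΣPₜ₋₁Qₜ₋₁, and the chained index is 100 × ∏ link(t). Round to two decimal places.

Link t=0→t=1:
ΣP(t=1)Q(t=0) = 750.41×11 + 4638.51×10 + 139.43×40 = 8254.51 + 46385.1 + 5577.2 = 60216.81
ΣP(t=0)Q(t=0) = 709.06×11 + 5123.78×10 + 116.14×40 = 7799.66 + 51237.8 + 4645.6 = 63683.06
link = 60216.81/63683.06 = 0.945570
Link t=1→t=2:
ΣP(t=2)Q(t=1) = 612.68×13 + 4280.70×10 + 149.19×39 = 7964.84 + 42807 + 5818.41 = 56590.25
ΣP(t=1)Q(t=1) = 750.41×13 + 4638.51×10 + 139.43×39 = 9755.33 + 46385.1 + 5437.77 = 61578.2
link = 56590.25/61578.2 = 0.918998
Link t=2→t=3:
ΣP(t=3)Q(t=2) = 782.78×13 + 4596.11×12 + 160.11×45 = 10176.14 + 55153.32 + 7204.95 = 72534.41
ΣP(t=2)Q(t=2) = 612.68×13 + 4280.70×12 + 149.19×45 = 7964.84 + 51368.4 + 6713.55 = 66046.79
link = 72534.41/66046.79 = 1.098228
Chained index = 100 × 0.945570 × 0.918998 × 1.098228 = 95.4335

95.43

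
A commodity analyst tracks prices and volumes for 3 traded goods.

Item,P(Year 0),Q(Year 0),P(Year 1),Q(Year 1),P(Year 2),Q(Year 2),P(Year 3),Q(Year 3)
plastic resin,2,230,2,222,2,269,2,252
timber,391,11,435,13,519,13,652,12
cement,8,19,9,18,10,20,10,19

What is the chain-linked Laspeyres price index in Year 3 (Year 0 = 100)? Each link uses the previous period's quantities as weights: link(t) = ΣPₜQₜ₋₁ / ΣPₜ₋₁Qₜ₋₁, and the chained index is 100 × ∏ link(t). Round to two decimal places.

159.76

Link Year 0→Year 1:
ΣP(Year 1)Q(Year 0) = 2×230 + 435×11 + 9×19 = 460 + 4785 + 171 = 5416
ΣP(Year 0)Q(Year 0) = 2×230 + 391×11 + 8×19 = 460 + 4301 + 152 = 4913
link = 5416/4913 = 1.102381
Link Year 1→Year 2:
ΣP(Year 2)Q(Year 1) = 2×222 + 519×13 + 10×18 = 444 + 6747 + 180 = 7371
ΣP(Year 1)Q(Year 1) = 2×222 + 435×13 + 9×18 = 444 + 5655 + 162 = 6261
link = 7371/6261 = 1.177288
Link Year 2→Year 3:
ΣP(Year 3)Q(Year 2) = 2×269 + 652×13 + 10×20 = 538 + 8476 + 200 = 9214
ΣP(Year 2)Q(Year 2) = 2×269 + 519×13 + 10×20 = 538 + 6747 + 200 = 7485
link = 9214/7485 = 1.230995
Chained index = 100 × 1.102381 × 1.177288 × 1.230995 = 159.7611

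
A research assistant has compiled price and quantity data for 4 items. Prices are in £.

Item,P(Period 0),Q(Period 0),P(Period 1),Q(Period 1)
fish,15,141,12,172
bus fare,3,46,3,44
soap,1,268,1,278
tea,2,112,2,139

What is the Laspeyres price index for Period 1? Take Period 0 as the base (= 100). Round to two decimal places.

Laspeyres price index uses base-period quantities as weights.
ΣP(Period 1)·Q(Period 0) = 12×141 + 3×46 + 1×268 + 2×112 = 1692 + 138 + 268 + 224 = 2322
ΣP(Period 0)·Q(Period 0) = 15×141 + 3×46 + 1×268 + 2×112 = 2115 + 138 + 268 + 224 = 2745
Index = 2322 / 2745 × 100 = 84.5902

84.59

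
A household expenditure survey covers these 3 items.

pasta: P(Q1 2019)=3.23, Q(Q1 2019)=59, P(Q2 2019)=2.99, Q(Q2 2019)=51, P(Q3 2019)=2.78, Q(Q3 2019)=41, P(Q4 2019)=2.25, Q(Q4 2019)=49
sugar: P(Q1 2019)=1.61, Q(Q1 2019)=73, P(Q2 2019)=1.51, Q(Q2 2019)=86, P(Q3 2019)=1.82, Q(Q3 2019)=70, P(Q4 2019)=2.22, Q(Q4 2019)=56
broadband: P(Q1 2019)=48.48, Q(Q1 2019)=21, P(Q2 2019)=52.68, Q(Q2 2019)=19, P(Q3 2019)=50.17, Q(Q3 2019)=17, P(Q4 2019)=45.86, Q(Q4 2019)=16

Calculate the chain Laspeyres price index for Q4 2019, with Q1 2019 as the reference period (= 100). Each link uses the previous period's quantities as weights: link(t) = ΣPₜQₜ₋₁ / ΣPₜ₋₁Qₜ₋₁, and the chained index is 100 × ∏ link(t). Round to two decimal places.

Link Q1 2019→Q2 2019:
ΣP(Q2 2019)Q(Q1 2019) = 2.99×59 + 1.51×73 + 52.68×21 = 176.41 + 110.23 + 1106.28 = 1392.92
ΣP(Q1 2019)Q(Q1 2019) = 3.23×59 + 1.61×73 + 48.48×21 = 190.57 + 117.53 + 1018.08 = 1326.18
link = 1392.92/1326.18 = 1.050325
Link Q2 2019→Q3 2019:
ΣP(Q3 2019)Q(Q2 2019) = 2.78×51 + 1.82×86 + 50.17×19 = 141.78 + 156.52 + 953.23 = 1251.53
ΣP(Q2 2019)Q(Q2 2019) = 2.99×51 + 1.51×86 + 52.68×19 = 152.49 + 129.86 + 1000.92 = 1283.27
link = 1251.53/1283.27 = 0.975266
Link Q3 2019→Q4 2019:
ΣP(Q4 2019)Q(Q3 2019) = 2.25×41 + 2.22×70 + 45.86×17 = 92.25 + 155.4 + 779.62 = 1027.27
ΣP(Q3 2019)Q(Q3 2019) = 2.78×41 + 1.82×70 + 50.17×17 = 113.98 + 127.4 + 852.89 = 1094.27
link = 1027.27/1094.27 = 0.938772
Chained index = 100 × 1.050325 × 0.975266 × 0.938772 = 96.1628

96.16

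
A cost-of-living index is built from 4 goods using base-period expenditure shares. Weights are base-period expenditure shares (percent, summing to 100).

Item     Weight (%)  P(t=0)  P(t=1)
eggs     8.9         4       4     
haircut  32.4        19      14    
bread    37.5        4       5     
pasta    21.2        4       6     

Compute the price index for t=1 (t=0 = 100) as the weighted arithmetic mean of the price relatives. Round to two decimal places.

111.45

eggs: 8.9 × (4/4) = 8.9 × 1.000000 = 8.9000
haircut: 32.4 × (14/19) = 32.4 × 0.736842 = 23.8737
bread: 37.5 × (5/4) = 37.5 × 1.250000 = 46.8750
pasta: 21.2 × (6/4) = 21.2 × 1.500000 = 31.8000
Index = Σ wᵢ·(p₁ᵢ/p₀ᵢ) = 8.9000 + 23.8737 + 46.8750 + 31.8000 = 111.4487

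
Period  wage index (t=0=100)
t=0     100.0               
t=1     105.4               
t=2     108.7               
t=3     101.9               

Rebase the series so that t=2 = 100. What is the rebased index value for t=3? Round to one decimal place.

Rebased(t=3) = 101.9 / 108.7 × 100 = 93.7443

93.7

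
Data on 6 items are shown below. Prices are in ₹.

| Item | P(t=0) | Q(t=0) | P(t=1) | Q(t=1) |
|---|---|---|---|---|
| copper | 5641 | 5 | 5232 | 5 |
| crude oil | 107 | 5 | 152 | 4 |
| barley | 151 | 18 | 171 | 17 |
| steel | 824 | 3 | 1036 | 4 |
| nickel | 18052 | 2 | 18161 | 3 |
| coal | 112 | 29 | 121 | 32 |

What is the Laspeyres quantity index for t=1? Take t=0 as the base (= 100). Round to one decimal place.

125.9

Laspeyres quantity index uses base-period prices as weights.
ΣP(t=0)·Q(t=1) = 5641×5 + 107×4 + 151×17 + 824×4 + 18052×3 + 112×32 = 28205 + 428 + 2567 + 3296 + 54156 + 3584 = 92236
ΣP(t=0)·Q(t=0) = 5641×5 + 107×5 + 151×18 + 824×3 + 18052×2 + 112×29 = 28205 + 535 + 2718 + 2472 + 36104 + 3248 = 73282
Index = 92236 / 73282 × 100 = 125.8645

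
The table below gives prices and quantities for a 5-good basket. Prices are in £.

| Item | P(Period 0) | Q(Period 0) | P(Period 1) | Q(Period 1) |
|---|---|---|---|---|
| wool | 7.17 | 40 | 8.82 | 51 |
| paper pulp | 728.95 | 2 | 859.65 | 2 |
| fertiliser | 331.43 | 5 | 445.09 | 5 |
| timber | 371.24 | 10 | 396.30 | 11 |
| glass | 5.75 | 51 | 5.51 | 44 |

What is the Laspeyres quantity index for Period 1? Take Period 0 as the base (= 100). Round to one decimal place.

105.5

Laspeyres quantity index uses base-period prices as weights.
ΣP(Period 0)·Q(Period 1) = 7.17×51 + 728.95×2 + 331.43×5 + 371.24×11 + 5.75×44 = 365.67 + 1457.9 + 1657.15 + 4083.64 + 253 = 7817.36
ΣP(Period 0)·Q(Period 0) = 7.17×40 + 728.95×2 + 331.43×5 + 371.24×10 + 5.75×51 = 286.8 + 1457.9 + 1657.15 + 3712.4 + 293.25 = 7407.5
Index = 7817.36 / 7407.5 × 100 = 105.5330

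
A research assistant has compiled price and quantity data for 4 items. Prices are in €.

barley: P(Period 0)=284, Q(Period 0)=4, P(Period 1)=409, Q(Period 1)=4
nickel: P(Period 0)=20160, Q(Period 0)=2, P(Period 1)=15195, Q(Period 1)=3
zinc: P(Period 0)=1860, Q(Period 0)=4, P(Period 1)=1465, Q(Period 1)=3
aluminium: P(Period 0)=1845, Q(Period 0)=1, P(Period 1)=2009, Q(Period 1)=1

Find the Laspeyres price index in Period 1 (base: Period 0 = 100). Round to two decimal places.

78.62

Laspeyres price index uses base-period quantities as weights.
ΣP(Period 1)·Q(Period 0) = 409×4 + 15195×2 + 1465×4 + 2009×1 = 1636 + 30390 + 5860 + 2009 = 39895
ΣP(Period 0)·Q(Period 0) = 284×4 + 20160×2 + 1860×4 + 1845×1 = 1136 + 40320 + 7440 + 1845 = 50741
Index = 39895 / 50741 × 100 = 78.6248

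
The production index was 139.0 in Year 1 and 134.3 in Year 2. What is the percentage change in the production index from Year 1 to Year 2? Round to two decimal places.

Change = (134.3 − 139.0) / 139.0 × 100
       = -4.7 / 139.0 × 100 = -3.3813%

-3.38%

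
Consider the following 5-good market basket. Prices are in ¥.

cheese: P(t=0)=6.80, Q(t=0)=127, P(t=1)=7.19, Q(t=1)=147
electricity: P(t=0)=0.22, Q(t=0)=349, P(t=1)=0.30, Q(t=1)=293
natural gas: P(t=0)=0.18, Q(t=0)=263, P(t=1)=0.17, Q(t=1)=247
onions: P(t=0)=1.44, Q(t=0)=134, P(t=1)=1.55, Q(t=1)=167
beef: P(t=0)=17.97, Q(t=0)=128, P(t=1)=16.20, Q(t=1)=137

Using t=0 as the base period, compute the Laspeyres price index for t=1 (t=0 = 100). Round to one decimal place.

96.1

Laspeyres price index uses base-period quantities as weights.
ΣP(t=1)·Q(t=0) = 7.19×127 + 0.30×349 + 0.17×263 + 1.55×134 + 16.20×128 = 913.13 + 104.7 + 44.71 + 207.7 + 2073.6 = 3343.84
ΣP(t=0)·Q(t=0) = 6.80×127 + 0.22×349 + 0.18×263 + 1.44×134 + 17.97×128 = 863.6 + 76.78 + 47.34 + 192.96 + 2300.16 = 3480.84
Index = 3343.84 / 3480.84 × 100 = 96.0642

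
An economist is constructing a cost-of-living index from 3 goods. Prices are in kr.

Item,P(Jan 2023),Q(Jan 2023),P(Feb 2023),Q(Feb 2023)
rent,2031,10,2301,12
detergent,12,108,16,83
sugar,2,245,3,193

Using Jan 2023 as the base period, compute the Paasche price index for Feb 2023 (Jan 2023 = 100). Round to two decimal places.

Paasche price index uses current-period quantities as weights.
ΣP(Feb 2023)·Q(Feb 2023) = 2301×12 + 16×83 + 3×193 = 27612 + 1328 + 579 = 29519
ΣP(Jan 2023)·Q(Feb 2023) = 2031×12 + 12×83 + 2×193 = 24372 + 996 + 386 = 25754
Index = 29519 / 25754 × 100 = 114.6191

114.62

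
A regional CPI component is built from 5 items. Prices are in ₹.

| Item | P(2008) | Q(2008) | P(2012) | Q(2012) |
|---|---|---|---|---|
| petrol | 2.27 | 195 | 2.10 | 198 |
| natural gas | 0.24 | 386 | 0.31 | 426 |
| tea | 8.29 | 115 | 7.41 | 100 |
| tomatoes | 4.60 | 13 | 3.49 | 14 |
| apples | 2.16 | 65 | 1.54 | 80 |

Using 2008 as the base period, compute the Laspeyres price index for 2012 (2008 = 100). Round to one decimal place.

90.4

Laspeyres price index uses base-period quantities as weights.
ΣP(2012)·Q(2008) = 2.10×195 + 0.31×386 + 7.41×115 + 3.49×13 + 1.54×65 = 409.5 + 119.66 + 852.15 + 45.37 + 100.1 = 1526.78
ΣP(2008)·Q(2008) = 2.27×195 + 0.24×386 + 8.29×115 + 4.60×13 + 2.16×65 = 442.65 + 92.64 + 953.35 + 59.8 + 140.4 = 1688.84
Index = 1526.78 / 1688.84 × 100 = 90.4041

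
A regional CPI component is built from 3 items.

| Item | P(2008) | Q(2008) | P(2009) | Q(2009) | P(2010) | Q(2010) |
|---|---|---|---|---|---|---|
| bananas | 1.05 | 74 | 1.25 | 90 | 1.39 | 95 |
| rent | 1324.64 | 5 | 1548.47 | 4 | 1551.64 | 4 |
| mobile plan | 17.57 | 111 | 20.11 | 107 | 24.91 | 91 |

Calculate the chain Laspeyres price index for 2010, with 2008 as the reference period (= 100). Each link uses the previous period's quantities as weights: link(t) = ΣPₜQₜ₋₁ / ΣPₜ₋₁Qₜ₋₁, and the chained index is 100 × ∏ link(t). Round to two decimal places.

123.78

Link 2008→2009:
ΣP(2009)Q(2008) = 1.25×74 + 1548.47×5 + 20.11×111 = 92.5 + 7742.35 + 2232.21 = 10067.06
ΣP(2008)Q(2008) = 1.05×74 + 1324.64×5 + 17.57×111 = 77.7 + 6623.2 + 1950.27 = 8651.17
link = 10067.06/8651.17 = 1.163665
Link 2009→2010:
ΣP(2010)Q(2009) = 1.39×90 + 1551.64×4 + 24.91×107 = 125.1 + 6206.56 + 2665.37 = 8997.03
ΣP(2009)Q(2009) = 1.25×90 + 1548.47×4 + 20.11×107 = 112.5 + 6193.88 + 2151.77 = 8458.15
link = 8997.03/8458.15 = 1.063711
Chained index = 100 × 1.163665 × 1.063711 = 123.7803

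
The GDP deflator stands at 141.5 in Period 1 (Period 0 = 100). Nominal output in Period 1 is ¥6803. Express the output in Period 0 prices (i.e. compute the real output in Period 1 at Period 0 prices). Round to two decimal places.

Real = Nominal ÷ (Index/100) = 6803 ÷ (141.5/100)
     = 6803 ÷ 1.415 = 4807.7739

4807.77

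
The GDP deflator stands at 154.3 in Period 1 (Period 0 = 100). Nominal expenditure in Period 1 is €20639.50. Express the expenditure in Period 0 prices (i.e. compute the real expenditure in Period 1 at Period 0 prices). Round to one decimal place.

Real = Nominal ÷ (Index/100) = 20639.50 ÷ (154.3/100)
     = 20639.50 ÷ 1.543 = 13376.2152

13376.2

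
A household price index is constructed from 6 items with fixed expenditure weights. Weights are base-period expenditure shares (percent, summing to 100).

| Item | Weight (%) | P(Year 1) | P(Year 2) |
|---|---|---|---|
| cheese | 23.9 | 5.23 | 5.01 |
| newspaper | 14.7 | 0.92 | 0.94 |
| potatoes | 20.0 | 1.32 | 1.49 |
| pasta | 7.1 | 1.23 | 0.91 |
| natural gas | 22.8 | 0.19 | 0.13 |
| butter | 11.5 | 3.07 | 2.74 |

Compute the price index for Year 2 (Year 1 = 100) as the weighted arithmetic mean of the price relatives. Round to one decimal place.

cheese: 23.9 × (5.01/5.23) = 23.9 × 0.957935 = 22.8946
newspaper: 14.7 × (0.94/0.92) = 14.7 × 1.021739 = 15.0196
potatoes: 20.0 × (1.49/1.32) = 20.0 × 1.128788 = 22.5758
pasta: 7.1 × (0.91/1.23) = 7.1 × 0.739837 = 5.2528
natural gas: 22.8 × (0.13/0.19) = 22.8 × 0.684211 = 15.6000
butter: 11.5 × (2.74/3.07) = 11.5 × 0.892508 = 10.2638
Index = Σ wᵢ·(p₁ᵢ/p₀ᵢ) = 22.8946 + 15.0196 + 22.5758 + 5.2528 + 15.6000 + 10.2638 = 91.6067

91.6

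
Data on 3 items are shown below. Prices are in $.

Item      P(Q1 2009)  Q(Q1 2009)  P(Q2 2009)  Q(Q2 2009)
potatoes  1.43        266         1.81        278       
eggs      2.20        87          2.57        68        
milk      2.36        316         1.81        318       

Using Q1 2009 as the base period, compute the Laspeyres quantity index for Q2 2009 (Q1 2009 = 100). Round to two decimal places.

98.49

Laspeyres quantity index uses base-period prices as weights.
ΣP(Q1 2009)·Q(Q2 2009) = 1.43×278 + 2.20×68 + 2.36×318 = 397.54 + 149.6 + 750.48 = 1297.62
ΣP(Q1 2009)·Q(Q1 2009) = 1.43×266 + 2.20×87 + 2.36×316 = 380.38 + 191.4 + 745.76 = 1317.54
Index = 1297.62 / 1317.54 × 100 = 98.4881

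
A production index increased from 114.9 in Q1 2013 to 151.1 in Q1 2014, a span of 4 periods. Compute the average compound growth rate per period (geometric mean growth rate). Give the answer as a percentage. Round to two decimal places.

Growth factor = (151.1/114.9)^(1/4) = (1.315057)^(1/4) = 1.070868
Growth rate = 1.070868 − 1 = 0.070868 = 7.0868%

7.09%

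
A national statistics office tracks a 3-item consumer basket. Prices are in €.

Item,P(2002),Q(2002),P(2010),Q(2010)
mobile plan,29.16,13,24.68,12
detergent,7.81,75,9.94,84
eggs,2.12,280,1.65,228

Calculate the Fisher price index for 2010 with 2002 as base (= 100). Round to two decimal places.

Laspeyres component (base-period weights):
ΣP(2010)Q(2002) = 24.68×13 + 9.94×75 + 1.65×280 = 320.84 + 745.5 + 462 = 1528.34
ΣP(2002)Q(2002) = 29.16×13 + 7.81×75 + 2.12×280 = 379.08 + 585.75 + 593.6 = 1558.43
L = 1528.34 / 1558.43 × 100 = 98.0692
Paasche component (current-period weights):
ΣP(2010)Q(2010) = 24.68×12 + 9.94×84 + 1.65×228 = 296.16 + 834.96 + 376.2 = 1507.32
ΣP(2002)Q(2010) = 29.16×12 + 7.81×84 + 2.12×228 = 349.92 + 656.04 + 483.36 = 1489.32
P = 1507.32 / 1489.32 × 100 = 101.2086
Fisher = √(L × P) = √(98.0692 × 101.2086) = 99.6265

99.63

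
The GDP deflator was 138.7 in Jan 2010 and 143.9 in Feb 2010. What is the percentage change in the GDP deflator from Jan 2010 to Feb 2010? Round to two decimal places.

3.75%

Change = (143.9 − 138.7) / 138.7 × 100
       = 5.2 / 138.7 × 100 = 3.7491%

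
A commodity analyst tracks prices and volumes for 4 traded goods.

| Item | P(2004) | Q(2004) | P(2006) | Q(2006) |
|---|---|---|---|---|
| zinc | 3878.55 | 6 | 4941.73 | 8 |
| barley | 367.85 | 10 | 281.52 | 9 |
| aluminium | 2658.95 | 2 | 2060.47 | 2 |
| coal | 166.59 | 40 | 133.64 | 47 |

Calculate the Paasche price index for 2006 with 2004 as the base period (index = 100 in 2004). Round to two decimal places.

Paasche price index uses current-period quantities as weights.
ΣP(2006)·Q(2006) = 4941.73×8 + 281.52×9 + 2060.47×2 + 133.64×47 = 39533.84 + 2533.68 + 4120.94 + 6281.08 = 52469.54
ΣP(2004)·Q(2006) = 3878.55×8 + 367.85×9 + 2658.95×2 + 166.59×47 = 31028.4 + 3310.65 + 5317.9 + 7829.73 = 47486.68
Index = 52469.54 / 47486.68 × 100 = 110.4932

110.49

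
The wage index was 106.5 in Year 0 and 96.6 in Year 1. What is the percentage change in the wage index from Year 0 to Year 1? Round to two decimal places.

-9.30%

Change = (96.6 − 106.5) / 106.5 × 100
       = -9.9 / 106.5 × 100 = -9.2958%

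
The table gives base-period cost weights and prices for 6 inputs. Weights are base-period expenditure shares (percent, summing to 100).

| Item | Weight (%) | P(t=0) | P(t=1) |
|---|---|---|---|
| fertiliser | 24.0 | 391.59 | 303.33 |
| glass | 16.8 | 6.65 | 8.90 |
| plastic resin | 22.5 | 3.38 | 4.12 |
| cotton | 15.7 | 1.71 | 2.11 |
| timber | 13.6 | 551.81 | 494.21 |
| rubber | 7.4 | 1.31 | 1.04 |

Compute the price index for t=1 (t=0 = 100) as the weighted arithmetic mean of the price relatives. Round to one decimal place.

105.9

fertiliser: 24.0 × (303.33/391.59) = 24.0 × 0.774611 = 18.5907
glass: 16.8 × (8.90/6.65) = 16.8 × 1.338346 = 22.4842
plastic resin: 22.5 × (4.12/3.38) = 22.5 × 1.218935 = 27.4260
cotton: 15.7 × (2.11/1.71) = 15.7 × 1.233918 = 19.3725
timber: 13.6 × (494.21/551.81) = 13.6 × 0.895616 = 12.1804
rubber: 7.4 × (1.04/1.31) = 7.4 × 0.793893 = 5.8748
Index = Σ wᵢ·(p₁ᵢ/p₀ᵢ) = 18.5907 + 22.4842 + 27.4260 + 19.3725 + 12.1804 + 5.8748 = 105.9286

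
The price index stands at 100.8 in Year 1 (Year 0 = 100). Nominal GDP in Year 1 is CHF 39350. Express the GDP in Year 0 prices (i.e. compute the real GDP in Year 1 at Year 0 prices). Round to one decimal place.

39037.7

Real = Nominal ÷ (Index/100) = 39350 ÷ (100.8/100)
     = 39350 ÷ 1.008 = 39037.6984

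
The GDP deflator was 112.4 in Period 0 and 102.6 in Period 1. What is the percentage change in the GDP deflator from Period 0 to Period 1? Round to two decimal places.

-8.72%

Change = (102.6 − 112.4) / 112.4 × 100
       = -9.8 / 112.4 × 100 = -8.7189%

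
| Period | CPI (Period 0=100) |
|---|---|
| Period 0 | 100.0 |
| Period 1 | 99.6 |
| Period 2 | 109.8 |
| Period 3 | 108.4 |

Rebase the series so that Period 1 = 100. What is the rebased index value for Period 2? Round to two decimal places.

Rebased(Period 2) = 109.8 / 99.6 × 100 = 110.2410

110.24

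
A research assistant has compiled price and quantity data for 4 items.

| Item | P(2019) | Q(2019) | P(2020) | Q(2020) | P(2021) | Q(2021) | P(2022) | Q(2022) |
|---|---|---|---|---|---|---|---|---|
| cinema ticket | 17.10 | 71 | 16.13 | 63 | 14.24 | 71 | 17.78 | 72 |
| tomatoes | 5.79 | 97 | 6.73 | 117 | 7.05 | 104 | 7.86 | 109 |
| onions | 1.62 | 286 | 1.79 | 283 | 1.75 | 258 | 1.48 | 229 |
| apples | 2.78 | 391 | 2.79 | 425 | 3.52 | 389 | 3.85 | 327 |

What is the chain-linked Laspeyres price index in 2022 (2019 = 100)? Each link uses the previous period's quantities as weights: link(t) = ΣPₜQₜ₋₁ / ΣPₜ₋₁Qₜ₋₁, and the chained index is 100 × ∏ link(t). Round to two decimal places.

120.62

Link 2019→2020:
ΣP(2020)Q(2019) = 16.13×71 + 6.73×97 + 1.79×286 + 2.79×391 = 1145.23 + 652.81 + 511.94 + 1090.89 = 3400.87
ΣP(2019)Q(2019) = 17.10×71 + 5.79×97 + 1.62×286 + 2.78×391 = 1214.1 + 561.63 + 463.32 + 1086.98 = 3326.03
link = 3400.87/3326.03 = 1.022501
Link 2020→2021:
ΣP(2021)Q(2020) = 14.24×63 + 7.05×117 + 1.75×283 + 3.52×425 = 897.12 + 824.85 + 495.25 + 1496 = 3713.22
ΣP(2020)Q(2020) = 16.13×63 + 6.73×117 + 1.79×283 + 2.79×425 = 1016.19 + 787.41 + 506.57 + 1185.75 = 3495.92
link = 3713.22/3495.92 = 1.062158
Link 2021→2022:
ΣP(2022)Q(2021) = 17.78×71 + 7.86×104 + 1.48×258 + 3.85×389 = 1262.38 + 817.44 + 381.84 + 1497.65 = 3959.31
ΣP(2021)Q(2021) = 14.24×71 + 7.05×104 + 1.75×258 + 3.52×389 = 1011.04 + 733.2 + 451.5 + 1369.28 = 3565.02
link = 3959.31/3565.02 = 1.110600
Chained index = 100 × 1.022501 × 1.062158 × 1.110600 = 120.6176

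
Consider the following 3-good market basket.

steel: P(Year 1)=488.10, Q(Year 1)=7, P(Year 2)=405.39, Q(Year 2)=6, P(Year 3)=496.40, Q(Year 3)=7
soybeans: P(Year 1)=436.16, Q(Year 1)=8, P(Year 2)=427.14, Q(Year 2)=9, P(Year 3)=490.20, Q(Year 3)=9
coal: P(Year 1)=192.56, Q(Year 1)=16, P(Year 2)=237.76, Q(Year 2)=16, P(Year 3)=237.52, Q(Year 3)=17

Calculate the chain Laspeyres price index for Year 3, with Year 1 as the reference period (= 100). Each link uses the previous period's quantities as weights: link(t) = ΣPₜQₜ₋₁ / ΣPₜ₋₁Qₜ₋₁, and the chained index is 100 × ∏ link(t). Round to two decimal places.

Link Year 1→Year 2:
ΣP(Year 2)Q(Year 1) = 405.39×7 + 427.14×8 + 237.76×16 = 2837.73 + 3417.12 + 3804.16 = 10059.01
ΣP(Year 1)Q(Year 1) = 488.10×7 + 436.16×8 + 192.56×16 = 3416.7 + 3489.28 + 3080.96 = 9986.94
link = 10059.01/9986.94 = 1.007216
Link Year 2→Year 3:
ΣP(Year 3)Q(Year 2) = 496.40×6 + 490.20×9 + 237.52×16 = 2978.4 + 4411.8 + 3800.32 = 11190.52
ΣP(Year 2)Q(Year 2) = 405.39×6 + 427.14×9 + 237.76×16 = 2432.34 + 3844.26 + 3804.16 = 10080.76
link = 11190.52/10080.76 = 1.110087
Chained index = 100 × 1.007216 × 1.110087 = 111.8098

111.81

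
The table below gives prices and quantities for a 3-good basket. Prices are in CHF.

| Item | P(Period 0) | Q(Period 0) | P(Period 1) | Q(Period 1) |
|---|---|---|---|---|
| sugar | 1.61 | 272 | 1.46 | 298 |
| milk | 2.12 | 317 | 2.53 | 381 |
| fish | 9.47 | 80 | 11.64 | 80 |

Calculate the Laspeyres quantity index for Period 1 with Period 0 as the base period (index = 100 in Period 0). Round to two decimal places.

109.51

Laspeyres quantity index uses base-period prices as weights.
ΣP(Period 0)·Q(Period 1) = 1.61×298 + 2.12×381 + 9.47×80 = 479.78 + 807.72 + 757.6 = 2045.1
ΣP(Period 0)·Q(Period 0) = 1.61×272 + 2.12×317 + 9.47×80 = 437.92 + 672.04 + 757.6 = 1867.56
Index = 2045.1 / 1867.56 × 100 = 109.5065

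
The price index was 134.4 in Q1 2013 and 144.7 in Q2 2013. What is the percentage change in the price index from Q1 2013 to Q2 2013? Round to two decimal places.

Change = (144.7 − 134.4) / 134.4 × 100
       = 10.3 / 134.4 × 100 = 7.6637%

7.66%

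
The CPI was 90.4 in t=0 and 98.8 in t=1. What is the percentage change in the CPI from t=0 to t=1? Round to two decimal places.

9.29%

Change = (98.8 − 90.4) / 90.4 × 100
       = 8.4 / 90.4 × 100 = 9.2920%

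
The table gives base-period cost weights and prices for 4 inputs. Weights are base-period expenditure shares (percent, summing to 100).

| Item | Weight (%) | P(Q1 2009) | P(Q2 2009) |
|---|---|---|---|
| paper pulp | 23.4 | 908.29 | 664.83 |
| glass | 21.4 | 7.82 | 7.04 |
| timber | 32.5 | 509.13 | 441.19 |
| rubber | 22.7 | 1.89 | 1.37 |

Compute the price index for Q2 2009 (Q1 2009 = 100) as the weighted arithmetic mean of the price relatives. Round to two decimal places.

paper pulp: 23.4 × (664.83/908.29) = 23.4 × 0.731958 = 17.1278
glass: 21.4 × (7.04/7.82) = 21.4 × 0.900256 = 19.2655
timber: 32.5 × (441.19/509.13) = 32.5 × 0.866557 = 28.1631
rubber: 22.7 × (1.37/1.89) = 22.7 × 0.724868 = 16.4545
Index = Σ wᵢ·(p₁ᵢ/p₀ᵢ) = 17.1278 + 19.2655 + 28.1631 + 16.4545 = 81.0109

81.01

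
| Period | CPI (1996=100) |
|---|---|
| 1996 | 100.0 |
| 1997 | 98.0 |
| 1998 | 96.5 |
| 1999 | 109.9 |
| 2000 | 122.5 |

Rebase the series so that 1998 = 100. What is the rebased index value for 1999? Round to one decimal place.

113.9

Rebased(1999) = 109.9 / 96.5 × 100 = 113.8860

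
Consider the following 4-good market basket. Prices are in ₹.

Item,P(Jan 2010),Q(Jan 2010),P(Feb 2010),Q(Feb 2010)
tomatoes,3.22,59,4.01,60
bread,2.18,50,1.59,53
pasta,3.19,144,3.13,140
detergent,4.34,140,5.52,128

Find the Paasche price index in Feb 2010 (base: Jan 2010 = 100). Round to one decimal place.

Paasche price index uses current-period quantities as weights.
ΣP(Feb 2010)·Q(Feb 2010) = 4.01×60 + 1.59×53 + 3.13×140 + 5.52×128 = 240.6 + 84.27 + 438.2 + 706.56 = 1469.63
ΣP(Jan 2010)·Q(Feb 2010) = 3.22×60 + 2.18×53 + 3.19×140 + 4.34×128 = 193.2 + 115.54 + 446.6 + 555.52 = 1310.86
Index = 1469.63 / 1310.86 × 100 = 112.1119

112.1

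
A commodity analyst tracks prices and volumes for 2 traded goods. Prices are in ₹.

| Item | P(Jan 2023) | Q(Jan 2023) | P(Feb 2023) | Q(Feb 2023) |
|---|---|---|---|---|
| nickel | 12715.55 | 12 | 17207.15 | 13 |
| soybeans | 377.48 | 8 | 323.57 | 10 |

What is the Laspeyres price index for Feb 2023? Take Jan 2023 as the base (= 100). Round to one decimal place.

Laspeyres price index uses base-period quantities as weights.
ΣP(Feb 2023)·Q(Jan 2023) = 17207.15×12 + 323.57×8 = 206485.8 + 2588.56 = 209074.36
ΣP(Jan 2023)·Q(Jan 2023) = 12715.55×12 + 377.48×8 = 152586.6 + 3019.84 = 155606.44
Index = 209074.36 / 155606.44 × 100 = 134.3610

134.4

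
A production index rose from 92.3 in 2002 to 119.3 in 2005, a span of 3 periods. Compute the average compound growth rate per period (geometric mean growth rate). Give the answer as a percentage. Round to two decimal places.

Growth factor = (119.3/92.3)^(1/3) = (1.292524)^(1/3) = 1.089297
Growth rate = 1.089297 − 1 = 0.089297 = 8.9297%

8.93%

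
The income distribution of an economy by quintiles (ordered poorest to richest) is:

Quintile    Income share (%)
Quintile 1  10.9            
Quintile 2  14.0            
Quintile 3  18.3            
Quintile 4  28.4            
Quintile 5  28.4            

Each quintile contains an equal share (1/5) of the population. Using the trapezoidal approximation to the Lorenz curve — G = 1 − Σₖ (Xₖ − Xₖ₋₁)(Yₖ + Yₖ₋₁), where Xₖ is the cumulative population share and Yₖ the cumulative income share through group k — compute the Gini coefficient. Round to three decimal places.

0.198

Cumulative income shares Yₖ: 0.1090, 0.2490, 0.4320, 0.7160, 1.0000
Σ (Xₖ−Xₖ₋₁)(Yₖ+Yₖ₋₁) = (1/5)(0.1090+0.0000) + (1/5)(0.2490+0.1090) + (1/5)(0.4320+0.2490) + (1/5)(0.7160+0.4320) + (1/5)(1.0000+0.7160)
  = 0.0218 + 0.0716 + 0.1362 + 0.2296 + 0.3432 = 0.8024
G = 1 − 0.8024 = 0.1976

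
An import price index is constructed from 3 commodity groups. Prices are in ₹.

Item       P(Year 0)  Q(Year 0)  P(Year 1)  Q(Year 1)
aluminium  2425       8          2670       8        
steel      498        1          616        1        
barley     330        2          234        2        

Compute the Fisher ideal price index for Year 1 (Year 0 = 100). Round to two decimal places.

109.17

Laspeyres component (base-period weights):
ΣP(Year 1)Q(Year 0) = 2670×8 + 616×1 + 234×2 = 21360 + 616 + 468 = 22444
ΣP(Year 0)Q(Year 0) = 2425×8 + 498×1 + 330×2 = 19400 + 498 + 660 = 20558
L = 22444 / 20558 × 100 = 109.1740
Paasche component (current-period weights):
ΣP(Year 1)Q(Year 1) = 2670×8 + 616×1 + 234×2 = 21360 + 616 + 468 = 22444
ΣP(Year 0)Q(Year 1) = 2425×8 + 498×1 + 330×2 = 19400 + 498 + 660 = 20558
P = 22444 / 20558 × 100 = 109.1740
Fisher = √(L × P) = √(109.1740 × 109.1740) = 109.1740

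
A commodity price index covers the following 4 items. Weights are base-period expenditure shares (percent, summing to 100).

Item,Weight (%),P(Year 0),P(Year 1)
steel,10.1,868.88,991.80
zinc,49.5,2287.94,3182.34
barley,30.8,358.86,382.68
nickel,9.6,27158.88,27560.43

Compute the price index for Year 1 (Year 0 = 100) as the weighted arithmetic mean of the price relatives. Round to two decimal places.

122.97

steel: 10.1 × (991.80/868.88) = 10.1 × 1.141469 = 11.5288
zinc: 49.5 × (3182.34/2287.94) = 49.5 × 1.390919 = 68.8505
barley: 30.8 × (382.68/358.86) = 30.8 × 1.066377 = 32.8444
nickel: 9.6 × (27560.43/27158.88) = 9.6 × 1.014785 = 9.7419
Index = Σ wᵢ·(p₁ᵢ/p₀ᵢ) = 11.5288 + 68.8505 + 32.8444 + 9.7419 = 122.9657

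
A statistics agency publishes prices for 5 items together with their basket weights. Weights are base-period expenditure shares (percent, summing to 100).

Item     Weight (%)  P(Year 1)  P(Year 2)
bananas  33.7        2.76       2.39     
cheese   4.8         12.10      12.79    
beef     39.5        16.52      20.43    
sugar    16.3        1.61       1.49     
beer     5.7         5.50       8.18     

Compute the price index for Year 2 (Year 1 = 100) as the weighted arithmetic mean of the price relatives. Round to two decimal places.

bananas: 33.7 × (2.39/2.76) = 33.7 × 0.865942 = 29.1822
cheese: 4.8 × (12.79/12.10) = 4.8 × 1.057025 = 5.0737
beef: 39.5 × (20.43/16.52) = 39.5 × 1.236683 = 48.8490
sugar: 16.3 × (1.49/1.61) = 16.3 × 0.925466 = 15.0851
beer: 5.7 × (8.18/5.50) = 5.7 × 1.487273 = 8.4775
Index = Σ wᵢ·(p₁ᵢ/p₀ᵢ) = 29.1822 + 5.0737 + 48.8490 + 15.0851 + 8.4775 = 106.6675

106.67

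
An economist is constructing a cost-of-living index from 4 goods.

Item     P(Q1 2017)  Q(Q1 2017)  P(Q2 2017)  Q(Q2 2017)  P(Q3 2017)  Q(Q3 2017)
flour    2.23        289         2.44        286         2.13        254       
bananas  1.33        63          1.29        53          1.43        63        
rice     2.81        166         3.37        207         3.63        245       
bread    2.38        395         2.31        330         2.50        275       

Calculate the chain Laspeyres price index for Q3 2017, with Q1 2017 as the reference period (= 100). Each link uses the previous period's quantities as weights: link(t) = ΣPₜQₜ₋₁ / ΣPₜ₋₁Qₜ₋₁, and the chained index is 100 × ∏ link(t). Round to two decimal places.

Link Q1 2017→Q2 2017:
ΣP(Q2 2017)Q(Q1 2017) = 2.44×289 + 1.29×63 + 3.37×166 + 2.31×395 = 705.16 + 81.27 + 559.42 + 912.45 = 2258.3
ΣP(Q1 2017)Q(Q1 2017) = 2.23×289 + 1.33×63 + 2.81×166 + 2.38×395 = 644.47 + 83.79 + 466.46 + 940.1 = 2134.82
link = 2258.3/2134.82 = 1.057841
Link Q2 2017→Q3 2017:
ΣP(Q3 2017)Q(Q2 2017) = 2.13×286 + 1.43×53 + 3.63×207 + 2.50×330 = 609.18 + 75.79 + 751.41 + 825 = 2261.38
ΣP(Q2 2017)Q(Q2 2017) = 2.44×286 + 1.29×53 + 3.37×207 + 2.31×330 = 697.84 + 68.37 + 697.59 + 762.3 = 2226.1
link = 2261.38/2226.1 = 1.015848
Chained index = 100 × 1.057841 × 1.015848 = 107.4606

107.46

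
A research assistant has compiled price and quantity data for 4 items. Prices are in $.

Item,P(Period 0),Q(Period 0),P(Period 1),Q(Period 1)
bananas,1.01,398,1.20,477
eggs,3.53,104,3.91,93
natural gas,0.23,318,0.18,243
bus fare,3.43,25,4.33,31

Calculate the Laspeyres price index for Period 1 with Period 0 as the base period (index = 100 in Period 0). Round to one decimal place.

113.1

Laspeyres price index uses base-period quantities as weights.
ΣP(Period 1)·Q(Period 0) = 1.20×398 + 3.91×104 + 0.18×318 + 4.33×25 = 477.6 + 406.64 + 57.24 + 108.25 = 1049.73
ΣP(Period 0)·Q(Period 0) = 1.01×398 + 3.53×104 + 0.23×318 + 3.43×25 = 401.98 + 367.12 + 73.14 + 85.75 = 927.99
Index = 1049.73 / 927.99 × 100 = 113.1187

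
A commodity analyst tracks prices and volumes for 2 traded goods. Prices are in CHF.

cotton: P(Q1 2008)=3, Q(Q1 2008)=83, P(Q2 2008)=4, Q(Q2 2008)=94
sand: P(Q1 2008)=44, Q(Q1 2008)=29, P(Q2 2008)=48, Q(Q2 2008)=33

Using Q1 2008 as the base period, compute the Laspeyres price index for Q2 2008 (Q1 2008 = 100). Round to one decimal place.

Laspeyres price index uses base-period quantities as weights.
ΣP(Q2 2008)·Q(Q1 2008) = 4×83 + 48×29 = 332 + 1392 = 1724
ΣP(Q1 2008)·Q(Q1 2008) = 3×83 + 44×29 = 249 + 1276 = 1525
Index = 1724 / 1525 × 100 = 113.0492

113.0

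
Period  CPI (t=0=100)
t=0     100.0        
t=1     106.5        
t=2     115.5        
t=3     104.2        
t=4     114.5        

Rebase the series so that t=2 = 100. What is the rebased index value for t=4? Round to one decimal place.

99.1

Rebased(t=4) = 114.5 / 115.5 × 100 = 99.1342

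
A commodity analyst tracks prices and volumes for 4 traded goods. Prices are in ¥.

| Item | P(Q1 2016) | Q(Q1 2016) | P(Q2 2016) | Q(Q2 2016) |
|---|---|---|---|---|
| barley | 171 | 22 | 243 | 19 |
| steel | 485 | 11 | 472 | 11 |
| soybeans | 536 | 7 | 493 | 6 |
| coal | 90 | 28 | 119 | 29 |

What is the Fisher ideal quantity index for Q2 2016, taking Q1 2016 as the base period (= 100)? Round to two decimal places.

Laspeyres component (base-period weights):
ΣP(Q1 2016)Q(Q2 2016) = 171×19 + 485×11 + 536×6 + 90×29 = 3249 + 5335 + 3216 + 2610 = 14410
ΣP(Q1 2016)Q(Q1 2016) = 171×22 + 485×11 + 536×7 + 90×28 = 3762 + 5335 + 3752 + 2520 = 15369
L = 14410 / 15369 × 100 = 93.7602
Paasche component (current-period weights):
ΣP(Q2 2016)Q(Q2 2016) = 243×19 + 472×11 + 493×6 + 119×29 = 4617 + 5192 + 2958 + 3451 = 16218
ΣP(Q2 2016)Q(Q1 2016) = 243×22 + 472×11 + 493×7 + 119×28 = 5346 + 5192 + 3451 + 3332 = 17321
P = 16218 / 17321 × 100 = 93.6320
Fisher = √(L × P) = √(93.7602 × 93.6320) = 93.6961

93.70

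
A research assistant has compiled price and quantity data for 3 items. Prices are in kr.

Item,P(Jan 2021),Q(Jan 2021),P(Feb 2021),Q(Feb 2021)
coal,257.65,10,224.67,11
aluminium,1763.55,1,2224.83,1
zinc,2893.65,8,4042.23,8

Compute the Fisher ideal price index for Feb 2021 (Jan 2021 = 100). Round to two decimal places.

133.69

Laspeyres component (base-period weights):
ΣP(Feb 2021)Q(Jan 2021) = 224.67×10 + 2224.83×1 + 4042.23×8 = 2246.7 + 2224.83 + 32337.84 = 36809.37
ΣP(Jan 2021)Q(Jan 2021) = 257.65×10 + 1763.55×1 + 2893.65×8 = 2576.5 + 1763.55 + 23149.2 = 27489.25
L = 36809.37 / 27489.25 × 100 = 133.9046
Paasche component (current-period weights):
ΣP(Feb 2021)Q(Feb 2021) = 224.67×11 + 2224.83×1 + 4042.23×8 = 2471.37 + 2224.83 + 32337.84 = 37034.04
ΣP(Jan 2021)Q(Feb 2021) = 257.65×11 + 1763.55×1 + 2893.65×8 = 2834.15 + 1763.55 + 23149.2 = 27746.9
P = 37034.04 / 27746.9 × 100 = 133.4709
Fisher = √(L × P) = √(133.9046 × 133.4709) = 133.6876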